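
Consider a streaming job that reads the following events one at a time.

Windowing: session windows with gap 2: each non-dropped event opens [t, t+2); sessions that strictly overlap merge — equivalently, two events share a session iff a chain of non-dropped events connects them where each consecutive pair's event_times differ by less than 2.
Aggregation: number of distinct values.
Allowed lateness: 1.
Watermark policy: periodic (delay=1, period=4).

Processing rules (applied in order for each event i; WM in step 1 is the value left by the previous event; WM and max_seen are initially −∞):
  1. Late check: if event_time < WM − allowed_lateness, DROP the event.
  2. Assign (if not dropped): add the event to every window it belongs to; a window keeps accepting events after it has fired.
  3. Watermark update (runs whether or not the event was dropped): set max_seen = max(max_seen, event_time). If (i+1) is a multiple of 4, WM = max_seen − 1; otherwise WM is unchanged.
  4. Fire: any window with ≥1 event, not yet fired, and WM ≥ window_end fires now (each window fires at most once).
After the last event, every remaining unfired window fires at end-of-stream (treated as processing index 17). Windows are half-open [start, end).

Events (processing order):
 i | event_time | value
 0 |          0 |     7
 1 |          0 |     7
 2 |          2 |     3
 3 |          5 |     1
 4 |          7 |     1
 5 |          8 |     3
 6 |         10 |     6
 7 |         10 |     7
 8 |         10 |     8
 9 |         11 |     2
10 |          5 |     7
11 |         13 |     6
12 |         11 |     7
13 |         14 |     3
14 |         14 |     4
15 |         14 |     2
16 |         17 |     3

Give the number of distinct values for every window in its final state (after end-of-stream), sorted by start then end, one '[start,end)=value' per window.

i=0 t=0 v=7: → [0,2); WM=−∞
i=1 t=0 v=7: → [0,2); WM=−∞
i=2 t=2 v=3: → [2,4); WM=−∞
i=3 t=5 v=1: → [5,7); WM=4
i=4 t=7 v=1: → [7,9); WM=4
i=5 t=8 v=3: → [7,10); WM=4
i=6 t=10 v=6: → [10,12); WM=4
i=7 t=10 v=7: → [10,12); WM=9
i=8 t=10 v=8: → [10,12); WM=9
i=9 t=11 v=2: → [10,13); WM=9
i=10 t=5 v=7: DROP (t<9-1); WM=9
i=11 t=13 v=6: → [13,15); WM=12
i=12 t=11 v=7: → [10,13); WM=12
i=13 t=14 v=3: → [13,16); WM=12
i=14 t=14 v=4: → [13,16); WM=12
i=15 t=14 v=2: → [13,16); WM=13
i=16 t=17 v=3: → [17,19); WM=13

[0,2)=1 [2,4)=1 [5,7)=1 [7,10)=2 [10,13)=4 [13,16)=4 [17,19)=1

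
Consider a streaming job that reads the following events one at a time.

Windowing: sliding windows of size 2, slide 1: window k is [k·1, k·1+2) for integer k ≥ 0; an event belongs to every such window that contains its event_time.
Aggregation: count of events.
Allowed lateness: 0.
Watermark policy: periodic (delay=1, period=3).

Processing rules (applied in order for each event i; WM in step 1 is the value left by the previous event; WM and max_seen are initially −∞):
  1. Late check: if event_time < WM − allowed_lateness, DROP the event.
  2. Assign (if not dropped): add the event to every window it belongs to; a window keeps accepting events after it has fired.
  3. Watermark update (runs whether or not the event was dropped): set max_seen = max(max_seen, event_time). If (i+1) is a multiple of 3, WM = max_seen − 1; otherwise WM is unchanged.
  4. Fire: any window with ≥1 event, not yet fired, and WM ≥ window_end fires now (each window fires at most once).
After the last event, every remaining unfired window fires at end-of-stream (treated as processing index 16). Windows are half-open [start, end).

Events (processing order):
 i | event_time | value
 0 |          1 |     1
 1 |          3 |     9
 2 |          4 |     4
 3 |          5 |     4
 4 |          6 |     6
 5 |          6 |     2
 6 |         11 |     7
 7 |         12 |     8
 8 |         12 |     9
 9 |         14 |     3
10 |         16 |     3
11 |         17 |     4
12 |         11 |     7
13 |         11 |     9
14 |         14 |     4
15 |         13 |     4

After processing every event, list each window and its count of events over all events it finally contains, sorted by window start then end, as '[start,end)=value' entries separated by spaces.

[0,2)=1 [1,3)=1 [2,4)=1 [3,5)=2 [4,6)=2 [5,7)=3 [6,8)=2 [10,12)=1 [11,13)=3 [12,14)=2 [13,15)=1 [14,16)=1 [15,17)=1 [16,18)=2 [17,19)=1

i=0 t=1 v=1: → [1,3),[0,2); WM=−∞
i=1 t=3 v=9: → [3,5),[2,4); WM=−∞
i=2 t=4 v=4: → [4,6),[3,5); WM=3; [0,2) fires=1 [1,3) fires=1
i=3 t=5 v=4: → [5,7),[4,6); WM=3
i=4 t=6 v=6: → [6,8),[5,7); WM=3
i=5 t=6 v=2: → [6,8),[5,7); WM=5; [2,4) fires=1 [3,5) fires=2
i=6 t=11 v=7: → [11,13),[10,12); WM=5
i=7 t=12 v=8: → [12,14),[11,13); WM=5
i=8 t=12 v=9: → [12,14),[11,13); WM=11; [4,6) fires=2 [5,7) fires=3 [6,8) fires=2
i=9 t=14 v=3: → [14,16),[13,15); WM=11
i=10 t=16 v=3: → [16,18),[15,17); WM=11
i=11 t=17 v=4: → [17,19),[16,18); WM=16; [10,12) fires=1 [11,13) fires=3 [12,14) fires=2 [13,15) fires=1 [14,16) fires=1
i=12 t=11 v=7: DROP (t<16-0); WM=16
i=13 t=11 v=9: DROP (t<16-0); WM=16
i=14 t=14 v=4: DROP (t<16-0); WM=16
i=15 t=13 v=4: DROP (t<16-0); WM=16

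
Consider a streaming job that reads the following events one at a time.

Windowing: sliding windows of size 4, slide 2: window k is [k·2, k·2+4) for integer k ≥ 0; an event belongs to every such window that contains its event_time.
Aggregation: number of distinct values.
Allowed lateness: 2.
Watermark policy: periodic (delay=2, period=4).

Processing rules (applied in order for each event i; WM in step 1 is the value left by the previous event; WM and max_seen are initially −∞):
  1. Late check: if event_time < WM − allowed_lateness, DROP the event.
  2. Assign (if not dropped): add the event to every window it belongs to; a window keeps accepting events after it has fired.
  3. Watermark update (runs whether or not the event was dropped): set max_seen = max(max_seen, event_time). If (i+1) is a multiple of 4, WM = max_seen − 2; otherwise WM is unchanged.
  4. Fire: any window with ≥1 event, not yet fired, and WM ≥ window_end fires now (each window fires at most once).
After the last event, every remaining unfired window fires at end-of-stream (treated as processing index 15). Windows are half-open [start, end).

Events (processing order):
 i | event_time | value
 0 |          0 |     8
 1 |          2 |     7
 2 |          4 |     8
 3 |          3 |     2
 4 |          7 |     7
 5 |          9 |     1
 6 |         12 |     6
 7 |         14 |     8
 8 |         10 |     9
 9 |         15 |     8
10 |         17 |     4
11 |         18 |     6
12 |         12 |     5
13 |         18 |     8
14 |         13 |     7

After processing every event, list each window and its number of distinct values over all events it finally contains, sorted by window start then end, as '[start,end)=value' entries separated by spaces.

[0,4)=3 [2,6)=3 [4,8)=2 [6,10)=2 [8,12)=2 [10,14)=2 [12,16)=2 [14,18)=2 [16,20)=3 [18,22)=2

i=0 t=0 v=8: → [0,4); WM=−∞
i=1 t=2 v=7: → [2,6),[0,4); WM=−∞
i=2 t=4 v=8: → [4,8),[2,6); WM=−∞
i=3 t=3 v=2: → [2,6),[0,4); WM=2
i=4 t=7 v=7: → [6,10),[4,8); WM=2
i=5 t=9 v=1: → [8,12),[6,10); WM=2
i=6 t=12 v=6: → [12,16),[10,14); WM=2
i=7 t=14 v=8: → [14,18),[12,16); WM=12; [0,4) fires=3 [2,6) fires=3 [4,8) fires=2 [6,10) fires=2 [8,12) fires=1
i=8 t=10 v=9: → [10,14),[8,12); WM=12
i=9 t=15 v=8: → [14,18),[12,16); WM=12
i=10 t=17 v=4: → [16,20),[14,18); WM=12
i=11 t=18 v=6: → [18,22),[16,20); WM=16; [10,14) fires=2 [12,16) fires=2
i=12 t=12 v=5: DROP (t<16-2); WM=16
i=13 t=18 v=8: → [18,22),[16,20); WM=16
i=14 t=13 v=7: DROP (t<16-2); WM=16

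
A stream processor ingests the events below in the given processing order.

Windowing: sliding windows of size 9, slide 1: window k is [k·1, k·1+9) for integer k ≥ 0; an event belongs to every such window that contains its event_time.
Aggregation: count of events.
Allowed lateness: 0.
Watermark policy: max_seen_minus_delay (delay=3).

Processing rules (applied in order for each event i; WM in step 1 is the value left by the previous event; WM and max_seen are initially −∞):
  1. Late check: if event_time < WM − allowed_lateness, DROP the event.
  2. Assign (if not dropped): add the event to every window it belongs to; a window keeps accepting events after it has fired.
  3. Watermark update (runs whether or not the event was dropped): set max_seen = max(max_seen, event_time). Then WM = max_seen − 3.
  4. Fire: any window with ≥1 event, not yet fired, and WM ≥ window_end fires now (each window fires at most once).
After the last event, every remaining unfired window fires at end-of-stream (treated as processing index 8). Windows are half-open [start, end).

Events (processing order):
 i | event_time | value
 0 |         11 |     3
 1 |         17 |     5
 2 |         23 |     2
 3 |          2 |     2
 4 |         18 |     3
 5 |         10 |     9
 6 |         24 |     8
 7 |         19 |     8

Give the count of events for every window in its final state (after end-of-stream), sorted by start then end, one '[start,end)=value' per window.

i=0 t=11 v=3: → [11,20),[10,19),[9,18),[8,17),[7,16),[6,15),[5,14),[4,13),[3,12); WM=8
i=1 t=17 v=5: → [17,26),[16,25),[15,24),[14,23),[13,22),[12,21),[11,20),[10,19),[9,18); WM=14; [3,12) fires=1 [4,13) fires=1 [5,14) fires=1
i=2 t=23 v=2: → [23,32),[22,31),[21,30),[20,29),[19,28),[18,27),[17,26),[16,25),[15,24); WM=20; [6,15) fires=1 [7,16) fires=1 [8,17) fires=1 [9,18) fires=2 [10,19) fires=2 [11,20) fires=2
i=3 t=2 v=2: DROP (t<20-0); WM=20
i=4 t=18 v=3: DROP (t<20-0); WM=20
i=5 t=10 v=9: DROP (t<20-0); WM=20
i=6 t=24 v=8: → [24,33),[23,32),[22,31),[21,30),[20,29),[19,28),[18,27),[17,26),[16,25); WM=21; [12,21) fires=1
i=7 t=19 v=8: DROP (t<21-0); WM=21

[3,12)=1 [4,13)=1 [5,14)=1 [6,15)=1 [7,16)=1 [8,17)=1 [9,18)=2 [10,19)=2 [11,20)=2 [12,21)=1 [13,22)=1 [14,23)=1 [15,24)=2 [16,25)=3 [17,26)=3 [18,27)=2 [19,28)=2 [20,29)=2 [21,30)=2 [22,31)=2 [23,32)=2 [24,33)=1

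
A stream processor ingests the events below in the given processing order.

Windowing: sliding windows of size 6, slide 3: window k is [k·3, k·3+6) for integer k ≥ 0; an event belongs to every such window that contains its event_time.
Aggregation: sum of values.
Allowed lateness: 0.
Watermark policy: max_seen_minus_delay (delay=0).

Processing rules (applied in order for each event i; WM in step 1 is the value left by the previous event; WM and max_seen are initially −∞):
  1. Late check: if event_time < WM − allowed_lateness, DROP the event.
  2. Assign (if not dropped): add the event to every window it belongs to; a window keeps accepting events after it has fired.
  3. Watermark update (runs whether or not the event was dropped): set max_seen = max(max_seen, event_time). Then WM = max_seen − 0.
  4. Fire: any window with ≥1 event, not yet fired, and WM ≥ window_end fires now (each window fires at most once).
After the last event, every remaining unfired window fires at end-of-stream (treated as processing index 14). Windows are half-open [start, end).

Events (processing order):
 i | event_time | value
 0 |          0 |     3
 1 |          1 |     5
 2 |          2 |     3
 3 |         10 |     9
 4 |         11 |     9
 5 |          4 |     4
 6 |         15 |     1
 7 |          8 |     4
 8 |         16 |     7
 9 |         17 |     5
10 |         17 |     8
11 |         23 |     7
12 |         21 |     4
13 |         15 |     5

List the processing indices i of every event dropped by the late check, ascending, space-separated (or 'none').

i=0 t=0 v=3: → [0,6); WM=0
i=1 t=1 v=5: → [0,6); WM=1
i=2 t=2 v=3: → [0,6); WM=2
i=3 t=10 v=9: → [9,15),[6,12); WM=10; [0,6) fires=11
i=4 t=11 v=9: → [9,15),[6,12); WM=11
i=5 t=4 v=4: DROP (t<11-0); WM=11
i=6 t=15 v=1: → [15,21),[12,18); WM=15; [6,12) fires=18 [9,15) fires=18
i=7 t=8 v=4: DROP (t<15-0); WM=15
i=8 t=16 v=7: → [15,21),[12,18); WM=16
i=9 t=17 v=5: → [15,21),[12,18); WM=17
i=10 t=17 v=8: → [15,21),[12,18); WM=17
i=11 t=23 v=7: → [21,27),[18,24); WM=23; [12,18) fires=21 [15,21) fires=21
i=12 t=21 v=4: DROP (t<23-0); WM=23
i=13 t=15 v=5: DROP (t<23-0); WM=23

5 7 12 13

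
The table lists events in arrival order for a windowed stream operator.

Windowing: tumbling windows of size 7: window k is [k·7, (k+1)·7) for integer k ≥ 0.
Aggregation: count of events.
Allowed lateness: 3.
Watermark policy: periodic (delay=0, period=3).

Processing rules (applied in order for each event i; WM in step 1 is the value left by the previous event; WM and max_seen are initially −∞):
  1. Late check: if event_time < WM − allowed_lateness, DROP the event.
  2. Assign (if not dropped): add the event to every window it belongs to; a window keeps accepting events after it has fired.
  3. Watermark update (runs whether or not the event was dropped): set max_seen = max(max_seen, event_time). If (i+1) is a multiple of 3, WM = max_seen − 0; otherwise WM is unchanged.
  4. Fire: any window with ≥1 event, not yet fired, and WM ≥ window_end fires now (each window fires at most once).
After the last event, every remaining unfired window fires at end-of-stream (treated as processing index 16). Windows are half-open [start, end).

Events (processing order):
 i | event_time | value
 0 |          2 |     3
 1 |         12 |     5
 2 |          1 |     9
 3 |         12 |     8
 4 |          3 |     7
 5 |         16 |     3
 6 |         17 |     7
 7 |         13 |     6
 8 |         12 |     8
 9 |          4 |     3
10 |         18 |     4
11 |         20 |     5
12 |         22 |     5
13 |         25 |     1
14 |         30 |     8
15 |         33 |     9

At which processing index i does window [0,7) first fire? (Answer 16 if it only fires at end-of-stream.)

2

i=0 t=2 v=3: → [0,7); WM=−∞
i=1 t=12 v=5: → [7,14); WM=−∞
i=2 t=1 v=9: → [0,7); WM=12; [0,7) fires=2
i=3 t=12 v=8: → [7,14); WM=12
i=4 t=3 v=7: DROP (t<12-3); WM=12
i=5 t=16 v=3: → [14,21); WM=16; [7,14) fires=2
i=6 t=17 v=7: → [14,21); WM=16
i=7 t=13 v=6: → [7,14); WM=16
i=8 t=12 v=8: DROP (t<16-3); WM=17
i=9 t=4 v=3: DROP (t<17-3); WM=17
i=10 t=18 v=4: → [14,21); WM=17
i=11 t=20 v=5: → [14,21); WM=20
i=12 t=22 v=5: → [21,28); WM=20
i=13 t=25 v=1: → [21,28); WM=20
i=14 t=30 v=8: → [28,35); WM=30; [14,21) fires=4 [21,28) fires=2
i=15 t=33 v=9: → [28,35); WM=30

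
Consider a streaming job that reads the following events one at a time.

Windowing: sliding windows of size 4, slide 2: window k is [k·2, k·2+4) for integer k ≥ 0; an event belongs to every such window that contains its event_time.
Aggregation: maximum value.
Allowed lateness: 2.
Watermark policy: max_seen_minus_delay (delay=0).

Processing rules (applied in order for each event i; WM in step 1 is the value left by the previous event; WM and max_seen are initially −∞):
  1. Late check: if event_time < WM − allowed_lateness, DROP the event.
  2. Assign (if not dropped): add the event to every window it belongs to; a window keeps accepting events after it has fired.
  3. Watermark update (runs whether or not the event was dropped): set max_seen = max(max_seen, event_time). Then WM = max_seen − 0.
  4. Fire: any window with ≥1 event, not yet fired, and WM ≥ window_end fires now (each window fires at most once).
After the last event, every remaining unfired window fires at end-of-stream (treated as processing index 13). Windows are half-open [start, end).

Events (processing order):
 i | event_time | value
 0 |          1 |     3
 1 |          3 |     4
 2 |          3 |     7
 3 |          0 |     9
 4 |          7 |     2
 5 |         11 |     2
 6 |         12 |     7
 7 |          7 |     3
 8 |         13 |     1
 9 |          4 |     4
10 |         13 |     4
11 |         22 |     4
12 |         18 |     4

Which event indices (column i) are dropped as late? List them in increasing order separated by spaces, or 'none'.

i=0 t=1 v=3: → [0,4); WM=1
i=1 t=3 v=4: → [2,6),[0,4); WM=3
i=2 t=3 v=7: → [2,6),[0,4); WM=3
i=3 t=0 v=9: DROP (t<3-2); WM=3
i=4 t=7 v=2: → [6,10),[4,8); WM=7; [0,4) fires=7 [2,6) fires=7
i=5 t=11 v=2: → [10,14),[8,12); WM=11; [4,8) fires=2 [6,10) fires=2
i=6 t=12 v=7: → [12,16),[10,14); WM=12; [8,12) fires=2
i=7 t=7 v=3: DROP (t<12-2); WM=12
i=8 t=13 v=1: → [12,16),[10,14); WM=13
i=9 t=4 v=4: DROP (t<13-2); WM=13
i=10 t=13 v=4: → [12,16),[10,14); WM=13
i=11 t=22 v=4: → [22,26),[20,24); WM=22; [10,14) fires=7 [12,16) fires=7
i=12 t=18 v=4: DROP (t<22-2); WM=22

3 7 9 12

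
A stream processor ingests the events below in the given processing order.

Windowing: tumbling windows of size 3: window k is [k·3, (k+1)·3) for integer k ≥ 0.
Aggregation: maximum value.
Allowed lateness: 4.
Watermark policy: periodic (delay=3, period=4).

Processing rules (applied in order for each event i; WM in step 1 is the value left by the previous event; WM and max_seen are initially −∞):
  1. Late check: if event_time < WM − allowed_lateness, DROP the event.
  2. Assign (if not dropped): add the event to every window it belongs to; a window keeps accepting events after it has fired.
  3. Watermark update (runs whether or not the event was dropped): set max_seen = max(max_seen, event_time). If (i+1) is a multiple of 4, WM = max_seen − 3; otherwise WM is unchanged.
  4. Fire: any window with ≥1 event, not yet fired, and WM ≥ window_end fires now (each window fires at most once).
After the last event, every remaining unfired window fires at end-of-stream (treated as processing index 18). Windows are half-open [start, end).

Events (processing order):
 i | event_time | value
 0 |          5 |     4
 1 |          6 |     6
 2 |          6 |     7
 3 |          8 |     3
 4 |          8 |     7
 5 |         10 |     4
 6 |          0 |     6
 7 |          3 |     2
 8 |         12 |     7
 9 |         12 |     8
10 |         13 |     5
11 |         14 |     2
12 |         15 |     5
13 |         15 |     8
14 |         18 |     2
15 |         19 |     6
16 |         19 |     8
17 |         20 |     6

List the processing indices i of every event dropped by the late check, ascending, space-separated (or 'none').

i=0 t=5 v=4: → [3,6); WM=−∞
i=1 t=6 v=6: → [6,9); WM=−∞
i=2 t=6 v=7: → [6,9); WM=−∞
i=3 t=8 v=3: → [6,9); WM=5
i=4 t=8 v=7: → [6,9); WM=5
i=5 t=10 v=4: → [9,12); WM=5
i=6 t=0 v=6: DROP (t<5-4); WM=5
i=7 t=3 v=2: → [3,6); WM=7; [3,6) fires=4
i=8 t=12 v=7: → [12,15); WM=7
i=9 t=12 v=8: → [12,15); WM=7
i=10 t=13 v=5: → [12,15); WM=7
i=11 t=14 v=2: → [12,15); WM=11; [6,9) fires=7
i=12 t=15 v=5: → [15,18); WM=11
i=13 t=15 v=8: → [15,18); WM=11
i=14 t=18 v=2: → [18,21); WM=11
i=15 t=19 v=6: → [18,21); WM=16; [9,12) fires=4 [12,15) fires=8
i=16 t=19 v=8: → [18,21); WM=16
i=17 t=20 v=6: → [18,21); WM=16

6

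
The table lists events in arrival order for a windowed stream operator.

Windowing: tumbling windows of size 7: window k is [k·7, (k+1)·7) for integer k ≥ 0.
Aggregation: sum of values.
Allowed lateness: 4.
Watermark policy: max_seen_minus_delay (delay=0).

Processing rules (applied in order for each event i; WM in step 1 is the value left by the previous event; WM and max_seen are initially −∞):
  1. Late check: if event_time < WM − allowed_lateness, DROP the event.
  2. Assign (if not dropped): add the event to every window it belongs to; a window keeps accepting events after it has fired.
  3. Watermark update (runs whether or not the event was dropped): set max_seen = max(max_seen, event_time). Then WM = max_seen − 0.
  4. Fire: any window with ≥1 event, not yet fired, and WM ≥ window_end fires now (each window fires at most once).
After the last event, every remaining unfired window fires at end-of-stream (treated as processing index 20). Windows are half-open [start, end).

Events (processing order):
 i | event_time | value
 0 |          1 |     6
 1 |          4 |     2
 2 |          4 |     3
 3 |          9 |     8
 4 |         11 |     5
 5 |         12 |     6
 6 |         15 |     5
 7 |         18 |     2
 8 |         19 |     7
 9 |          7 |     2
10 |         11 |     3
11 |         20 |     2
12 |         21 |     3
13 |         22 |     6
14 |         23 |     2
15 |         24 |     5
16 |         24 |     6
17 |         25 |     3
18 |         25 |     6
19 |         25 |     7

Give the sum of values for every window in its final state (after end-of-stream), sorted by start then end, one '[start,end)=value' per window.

[0,7)=11 [7,14)=19 [14,21)=16 [21,28)=38

i=0 t=1 v=6: → [0,7); WM=1
i=1 t=4 v=2: → [0,7); WM=4
i=2 t=4 v=3: → [0,7); WM=4
i=3 t=9 v=8: → [7,14); WM=9; [0,7) fires=11
i=4 t=11 v=5: → [7,14); WM=11
i=5 t=12 v=6: → [7,14); WM=12
i=6 t=15 v=5: → [14,21); WM=15; [7,14) fires=19
i=7 t=18 v=2: → [14,21); WM=18
i=8 t=19 v=7: → [14,21); WM=19
i=9 t=7 v=2: DROP (t<19-4); WM=19
i=10 t=11 v=3: DROP (t<19-4); WM=19
i=11 t=20 v=2: → [14,21); WM=20
i=12 t=21 v=3: → [21,28); WM=21; [14,21) fires=16
i=13 t=22 v=6: → [21,28); WM=22
i=14 t=23 v=2: → [21,28); WM=23
i=15 t=24 v=5: → [21,28); WM=24
i=16 t=24 v=6: → [21,28); WM=24
i=17 t=25 v=3: → [21,28); WM=25
i=18 t=25 v=6: → [21,28); WM=25
i=19 t=25 v=7: → [21,28); WM=25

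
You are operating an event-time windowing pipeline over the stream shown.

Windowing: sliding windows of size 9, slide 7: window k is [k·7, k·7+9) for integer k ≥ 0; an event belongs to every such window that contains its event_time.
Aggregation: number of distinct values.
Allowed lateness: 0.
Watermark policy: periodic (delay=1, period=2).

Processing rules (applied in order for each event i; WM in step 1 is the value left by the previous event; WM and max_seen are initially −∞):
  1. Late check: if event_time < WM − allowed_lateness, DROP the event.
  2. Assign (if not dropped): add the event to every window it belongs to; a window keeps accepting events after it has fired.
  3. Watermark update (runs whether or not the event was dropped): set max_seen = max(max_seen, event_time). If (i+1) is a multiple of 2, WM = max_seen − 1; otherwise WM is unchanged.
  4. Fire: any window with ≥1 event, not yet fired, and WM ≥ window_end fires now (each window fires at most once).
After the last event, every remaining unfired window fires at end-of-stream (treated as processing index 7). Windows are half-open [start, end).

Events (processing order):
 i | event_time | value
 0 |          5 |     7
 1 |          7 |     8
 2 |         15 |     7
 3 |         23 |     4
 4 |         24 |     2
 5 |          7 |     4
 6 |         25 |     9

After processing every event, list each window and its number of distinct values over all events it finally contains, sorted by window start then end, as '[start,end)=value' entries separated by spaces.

[0,9)=2 [7,16)=2 [14,23)=1 [21,30)=3

i=0 t=5 v=7: → [0,9); WM=−∞
i=1 t=7 v=8: → [7,16),[0,9); WM=6
i=2 t=15 v=7: → [14,23),[7,16); WM=6
i=3 t=23 v=4: → [21,30); WM=22; [0,9) fires=2 [7,16) fires=2
i=4 t=24 v=2: → [21,30); WM=22
i=5 t=7 v=4: DROP (t<22-0); WM=23; [14,23) fires=1
i=6 t=25 v=9: → [21,30); WM=23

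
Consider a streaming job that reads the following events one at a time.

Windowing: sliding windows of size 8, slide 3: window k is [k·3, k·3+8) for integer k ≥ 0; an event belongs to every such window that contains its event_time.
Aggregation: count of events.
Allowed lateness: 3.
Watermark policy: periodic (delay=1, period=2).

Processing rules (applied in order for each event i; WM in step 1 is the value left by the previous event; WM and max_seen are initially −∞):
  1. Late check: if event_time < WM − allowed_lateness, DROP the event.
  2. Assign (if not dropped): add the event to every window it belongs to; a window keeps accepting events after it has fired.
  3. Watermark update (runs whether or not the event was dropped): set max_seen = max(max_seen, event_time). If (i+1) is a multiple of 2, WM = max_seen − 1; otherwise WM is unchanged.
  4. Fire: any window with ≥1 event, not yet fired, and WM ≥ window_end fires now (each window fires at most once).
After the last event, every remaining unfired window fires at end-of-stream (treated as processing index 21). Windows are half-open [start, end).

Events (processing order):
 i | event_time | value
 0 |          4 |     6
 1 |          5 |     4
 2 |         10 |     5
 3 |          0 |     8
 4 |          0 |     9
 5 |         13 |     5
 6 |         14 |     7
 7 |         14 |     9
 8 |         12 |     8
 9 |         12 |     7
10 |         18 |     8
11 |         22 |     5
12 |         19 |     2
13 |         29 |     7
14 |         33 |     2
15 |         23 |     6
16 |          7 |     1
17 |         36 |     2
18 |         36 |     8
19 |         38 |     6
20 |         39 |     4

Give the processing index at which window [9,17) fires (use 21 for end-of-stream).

11

i=0 t=4 v=6: → [3,11),[0,8); WM=−∞
i=1 t=5 v=4: → [3,11),[0,8); WM=4
i=2 t=10 v=5: → [9,17),[6,14),[3,11); WM=4
i=3 t=0 v=8: DROP (t<4-3); WM=9; [0,8) fires=2
i=4 t=0 v=9: DROP (t<9-3); WM=9
i=5 t=13 v=5: → [12,20),[9,17),[6,14); WM=12; [3,11) fires=3
i=6 t=14 v=7: → [12,20),[9,17); WM=12
i=7 t=14 v=9: → [12,20),[9,17); WM=13
i=8 t=12 v=8: → [12,20),[9,17),[6,14); WM=13
i=9 t=12 v=7: → [12,20),[9,17),[6,14); WM=13
i=10 t=18 v=8: → [18,26),[15,23),[12,20); WM=13
i=11 t=22 v=5: → [21,29),[18,26),[15,23); WM=21; [6,14) fires=4 [9,17) fires=6 [12,20) fires=6
i=12 t=19 v=2: → [18,26),[15,23),[12,20); WM=21
i=13 t=29 v=7: → [27,35),[24,32); WM=28; [15,23) fires=3 [18,26) fires=3
i=14 t=33 v=2: → [33,41),[30,38),[27,35); WM=28
i=15 t=23 v=6: DROP (t<28-3); WM=32; [21,29) fires=1 [24,32) fires=1
i=16 t=7 v=1: DROP (t<32-3); WM=32
i=17 t=36 v=2: → [36,44),[33,41),[30,38); WM=35; [27,35) fires=2
i=18 t=36 v=8: → [36,44),[33,41),[30,38); WM=35
i=19 t=38 v=6: → [36,44),[33,41); WM=37
i=20 t=39 v=4: → [39,47),[36,44),[33,41); WM=37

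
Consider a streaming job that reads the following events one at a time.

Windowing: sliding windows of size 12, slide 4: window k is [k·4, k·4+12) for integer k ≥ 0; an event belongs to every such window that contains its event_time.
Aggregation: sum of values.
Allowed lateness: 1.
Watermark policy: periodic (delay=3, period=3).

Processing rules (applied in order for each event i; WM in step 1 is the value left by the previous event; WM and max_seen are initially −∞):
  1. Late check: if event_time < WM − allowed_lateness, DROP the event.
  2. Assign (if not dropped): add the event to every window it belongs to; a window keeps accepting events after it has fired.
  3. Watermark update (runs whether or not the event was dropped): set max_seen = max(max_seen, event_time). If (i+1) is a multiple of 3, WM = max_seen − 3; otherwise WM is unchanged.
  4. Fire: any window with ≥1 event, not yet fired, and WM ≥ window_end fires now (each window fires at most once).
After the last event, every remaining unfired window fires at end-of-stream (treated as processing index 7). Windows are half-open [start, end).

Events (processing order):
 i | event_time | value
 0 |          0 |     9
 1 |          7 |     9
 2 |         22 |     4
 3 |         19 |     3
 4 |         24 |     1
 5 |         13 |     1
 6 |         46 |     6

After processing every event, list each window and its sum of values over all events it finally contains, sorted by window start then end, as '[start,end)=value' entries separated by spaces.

[0,12)=18 [4,16)=9 [8,20)=3 [12,24)=7 [16,28)=8 [20,32)=5 [24,36)=1 [36,48)=6 [40,52)=6 [44,56)=6

i=0 t=0 v=9: → [0,12); WM=−∞
i=1 t=7 v=9: → [4,16),[0,12); WM=−∞
i=2 t=22 v=4: → [20,32),[16,28),[12,24); WM=19; [0,12) fires=18 [4,16) fires=9
i=3 t=19 v=3: → [16,28),[12,24),[8,20); WM=19
i=4 t=24 v=1: → [24,36),[20,32),[16,28); WM=19
i=5 t=13 v=1: DROP (t<19-1); WM=21; [8,20) fires=3
i=6 t=46 v=6: → [44,56),[40,52),[36,48); WM=21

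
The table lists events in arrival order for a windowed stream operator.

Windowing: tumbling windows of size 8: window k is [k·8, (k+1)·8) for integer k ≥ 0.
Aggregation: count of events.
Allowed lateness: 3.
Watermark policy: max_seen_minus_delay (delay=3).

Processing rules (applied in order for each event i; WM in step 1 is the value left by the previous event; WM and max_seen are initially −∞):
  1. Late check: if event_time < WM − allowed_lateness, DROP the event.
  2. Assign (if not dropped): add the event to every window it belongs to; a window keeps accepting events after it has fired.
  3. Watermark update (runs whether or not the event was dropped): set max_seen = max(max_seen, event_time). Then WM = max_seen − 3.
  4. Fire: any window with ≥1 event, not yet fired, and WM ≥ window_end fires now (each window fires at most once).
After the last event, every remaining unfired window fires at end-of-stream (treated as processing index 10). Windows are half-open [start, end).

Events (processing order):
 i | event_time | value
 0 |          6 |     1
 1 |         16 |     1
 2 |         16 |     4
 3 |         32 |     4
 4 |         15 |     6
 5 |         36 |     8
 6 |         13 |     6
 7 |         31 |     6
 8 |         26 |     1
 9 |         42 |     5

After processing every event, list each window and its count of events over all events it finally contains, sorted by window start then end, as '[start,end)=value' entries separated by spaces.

[0,8)=1 [16,24)=2 [24,32)=1 [32,40)=2 [40,48)=1

i=0 t=6 v=1: → [0,8); WM=3
i=1 t=16 v=1: → [16,24); WM=13; [0,8) fires=1
i=2 t=16 v=4: → [16,24); WM=13
i=3 t=32 v=4: → [32,40); WM=29; [16,24) fires=2
i=4 t=15 v=6: DROP (t<29-3); WM=29
i=5 t=36 v=8: → [32,40); WM=33
i=6 t=13 v=6: DROP (t<33-3); WM=33
i=7 t=31 v=6: → [24,32); WM=33; [24,32) fires=1
i=8 t=26 v=1: DROP (t<33-3); WM=33
i=9 t=42 v=5: → [40,48); WM=39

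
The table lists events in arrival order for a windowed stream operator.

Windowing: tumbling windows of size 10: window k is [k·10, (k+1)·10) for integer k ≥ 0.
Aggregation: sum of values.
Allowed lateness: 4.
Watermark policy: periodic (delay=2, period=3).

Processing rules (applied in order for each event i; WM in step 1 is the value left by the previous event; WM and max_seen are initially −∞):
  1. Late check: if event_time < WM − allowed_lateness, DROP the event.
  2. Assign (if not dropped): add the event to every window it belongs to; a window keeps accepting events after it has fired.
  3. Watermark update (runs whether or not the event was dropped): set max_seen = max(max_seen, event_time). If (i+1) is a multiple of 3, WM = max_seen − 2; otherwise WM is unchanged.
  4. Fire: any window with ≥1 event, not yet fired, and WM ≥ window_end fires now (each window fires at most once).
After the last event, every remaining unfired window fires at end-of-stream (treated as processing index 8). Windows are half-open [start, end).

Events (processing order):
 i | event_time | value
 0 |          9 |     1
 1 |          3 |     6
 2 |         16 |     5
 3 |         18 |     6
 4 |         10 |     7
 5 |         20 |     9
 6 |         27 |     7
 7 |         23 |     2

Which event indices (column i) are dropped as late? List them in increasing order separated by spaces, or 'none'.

none

i=0 t=9 v=1: → [0,10); WM=−∞
i=1 t=3 v=6: → [0,10); WM=−∞
i=2 t=16 v=5: → [10,20); WM=14; [0,10) fires=7
i=3 t=18 v=6: → [10,20); WM=14
i=4 t=10 v=7: → [10,20); WM=14
i=5 t=20 v=9: → [20,30); WM=18
i=6 t=27 v=7: → [20,30); WM=18
i=7 t=23 v=2: → [20,30); WM=18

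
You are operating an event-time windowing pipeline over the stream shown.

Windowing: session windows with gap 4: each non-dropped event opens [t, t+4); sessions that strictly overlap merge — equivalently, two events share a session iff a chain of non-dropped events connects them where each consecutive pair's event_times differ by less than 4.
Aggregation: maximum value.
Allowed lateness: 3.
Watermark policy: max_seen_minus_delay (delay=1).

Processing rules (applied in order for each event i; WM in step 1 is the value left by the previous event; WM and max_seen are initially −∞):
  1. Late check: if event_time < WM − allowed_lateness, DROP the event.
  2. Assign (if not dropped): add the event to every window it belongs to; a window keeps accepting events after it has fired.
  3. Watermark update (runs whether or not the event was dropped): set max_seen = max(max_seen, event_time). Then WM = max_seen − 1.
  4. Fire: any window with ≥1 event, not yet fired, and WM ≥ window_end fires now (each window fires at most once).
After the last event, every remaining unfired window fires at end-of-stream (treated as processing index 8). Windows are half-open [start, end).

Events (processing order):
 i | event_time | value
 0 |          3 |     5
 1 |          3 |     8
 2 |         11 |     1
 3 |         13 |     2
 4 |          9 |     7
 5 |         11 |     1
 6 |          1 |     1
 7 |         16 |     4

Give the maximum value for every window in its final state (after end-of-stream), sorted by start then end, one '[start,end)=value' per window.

[3,7)=8 [9,20)=7

i=0 t=3 v=5: → [3,7); WM=2
i=1 t=3 v=8: → [3,7); WM=2
i=2 t=11 v=1: → [11,15); WM=10
i=3 t=13 v=2: → [11,17); WM=12
i=4 t=9 v=7: → [9,17); WM=12
i=5 t=11 v=1: → [9,17); WM=12
i=6 t=1 v=1: DROP (t<12-3); WM=12
i=7 t=16 v=4: → [9,20); WM=15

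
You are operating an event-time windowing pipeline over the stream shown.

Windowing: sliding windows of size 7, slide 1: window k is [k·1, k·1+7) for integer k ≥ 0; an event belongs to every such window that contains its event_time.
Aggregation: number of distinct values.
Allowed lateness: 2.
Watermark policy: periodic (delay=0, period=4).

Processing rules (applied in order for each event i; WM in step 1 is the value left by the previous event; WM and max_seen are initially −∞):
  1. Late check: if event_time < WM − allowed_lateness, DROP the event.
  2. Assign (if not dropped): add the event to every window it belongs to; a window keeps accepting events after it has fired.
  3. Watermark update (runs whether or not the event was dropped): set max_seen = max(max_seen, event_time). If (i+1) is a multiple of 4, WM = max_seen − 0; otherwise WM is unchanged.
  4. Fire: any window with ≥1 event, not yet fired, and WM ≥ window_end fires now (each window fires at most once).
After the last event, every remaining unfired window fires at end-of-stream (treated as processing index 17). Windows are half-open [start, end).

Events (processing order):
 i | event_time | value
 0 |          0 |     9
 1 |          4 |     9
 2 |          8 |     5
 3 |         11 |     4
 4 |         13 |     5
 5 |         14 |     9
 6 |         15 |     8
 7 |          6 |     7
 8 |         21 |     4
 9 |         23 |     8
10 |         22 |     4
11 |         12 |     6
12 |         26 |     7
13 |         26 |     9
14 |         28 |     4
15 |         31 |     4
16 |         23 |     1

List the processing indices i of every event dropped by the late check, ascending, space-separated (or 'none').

7 11 16

i=0 t=0 v=9: → [0,7); WM=−∞
i=1 t=4 v=9: → [4,11),[3,10),[2,9),[1,8),[0,7); WM=−∞
i=2 t=8 v=5: → [8,15),[7,14),[6,13),[5,12),[4,11),[3,10),[2,9); WM=−∞
i=3 t=11 v=4: → [11,18),[10,17),[9,16),[8,15),[7,14),[6,13),[5,12); WM=11; [0,7) fires=1 [1,8) fires=1 [2,9) fires=2 [3,10) fires=2 [4,11) fires=2
i=4 t=13 v=5: → [13,20),[12,19),[11,18),[10,17),[9,16),[8,15),[7,14); WM=11
i=5 t=14 v=9: → [14,21),[13,20),[12,19),[11,18),[10,17),[9,16),[8,15); WM=11
i=6 t=15 v=8: → [15,22),[14,21),[13,20),[12,19),[11,18),[10,17),[9,16); WM=11
i=7 t=6 v=7: DROP (t<11-2); WM=15; [5,12) fires=2 [6,13) fires=2 [7,14) fires=2 [8,15) fires=3
i=8 t=21 v=4: → [21,28),[20,27),[19,26),[18,25),[17,24),[16,23),[15,22); WM=15
i=9 t=23 v=8: → [23,30),[22,29),[21,28),[20,27),[19,26),[18,25),[17,24); WM=15
i=10 t=22 v=4: → [22,29),[21,28),[20,27),[19,26),[18,25),[17,24),[16,23); WM=15
i=11 t=12 v=6: DROP (t<15-2); WM=23; [9,16) fires=4 [10,17) fires=4 [11,18) fires=4 [12,19) fires=3 [13,20) fires=3 [14,21) fires=2 [15,22) fires=2 [16,23) fires=1
i=12 t=26 v=7: → [26,33),[25,32),[24,31),[23,30),[22,29),[21,28),[20,27); WM=23
i=13 t=26 v=9: → [26,33),[25,32),[24,31),[23,30),[22,29),[21,28),[20,27); WM=23
i=14 t=28 v=4: → [28,35),[27,34),[26,33),[25,32),[24,31),[23,30),[22,29); WM=23
i=15 t=31 v=4: → [31,38),[30,37),[29,36),[28,35),[27,34),[26,33),[25,32); WM=31; [17,24) fires=2 [18,25) fires=2 [19,26) fires=2 [20,27) fires=4 [21,28) fires=4 [22,29) fires=4 [23,30) fires=4 [24,31) fires=3
i=16 t=23 v=1: DROP (t<31-2); WM=31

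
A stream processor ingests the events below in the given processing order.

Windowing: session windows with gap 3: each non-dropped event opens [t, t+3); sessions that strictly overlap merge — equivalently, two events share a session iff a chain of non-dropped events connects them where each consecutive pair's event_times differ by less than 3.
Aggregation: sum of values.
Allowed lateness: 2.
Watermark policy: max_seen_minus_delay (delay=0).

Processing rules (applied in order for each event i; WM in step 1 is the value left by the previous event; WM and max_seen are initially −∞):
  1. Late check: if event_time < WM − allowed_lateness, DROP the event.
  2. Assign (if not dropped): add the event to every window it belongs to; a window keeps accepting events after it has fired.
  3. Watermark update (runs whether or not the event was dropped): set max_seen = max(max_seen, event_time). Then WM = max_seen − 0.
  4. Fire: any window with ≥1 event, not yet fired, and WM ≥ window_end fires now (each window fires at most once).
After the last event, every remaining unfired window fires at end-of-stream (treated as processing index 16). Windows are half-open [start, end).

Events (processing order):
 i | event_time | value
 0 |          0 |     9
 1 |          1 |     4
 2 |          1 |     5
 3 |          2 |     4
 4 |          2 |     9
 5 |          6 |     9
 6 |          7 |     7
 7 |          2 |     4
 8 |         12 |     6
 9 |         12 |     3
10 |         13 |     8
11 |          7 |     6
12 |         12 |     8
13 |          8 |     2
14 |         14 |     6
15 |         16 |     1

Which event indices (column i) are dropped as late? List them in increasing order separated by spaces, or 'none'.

7 11 13

i=0 t=0 v=9: → [0,3); WM=0
i=1 t=1 v=4: → [0,4); WM=1
i=2 t=1 v=5: → [0,4); WM=1
i=3 t=2 v=4: → [0,5); WM=2
i=4 t=2 v=9: → [0,5); WM=2
i=5 t=6 v=9: → [6,9); WM=6
i=6 t=7 v=7: → [6,10); WM=7
i=7 t=2 v=4: DROP (t<7-2); WM=7
i=8 t=12 v=6: → [12,15); WM=12
i=9 t=12 v=3: → [12,15); WM=12
i=10 t=13 v=8: → [12,16); WM=13
i=11 t=7 v=6: DROP (t<13-2); WM=13
i=12 t=12 v=8: → [12,16); WM=13
i=13 t=8 v=2: DROP (t<13-2); WM=13
i=14 t=14 v=6: → [12,17); WM=14
i=15 t=16 v=1: → [12,19); WM=16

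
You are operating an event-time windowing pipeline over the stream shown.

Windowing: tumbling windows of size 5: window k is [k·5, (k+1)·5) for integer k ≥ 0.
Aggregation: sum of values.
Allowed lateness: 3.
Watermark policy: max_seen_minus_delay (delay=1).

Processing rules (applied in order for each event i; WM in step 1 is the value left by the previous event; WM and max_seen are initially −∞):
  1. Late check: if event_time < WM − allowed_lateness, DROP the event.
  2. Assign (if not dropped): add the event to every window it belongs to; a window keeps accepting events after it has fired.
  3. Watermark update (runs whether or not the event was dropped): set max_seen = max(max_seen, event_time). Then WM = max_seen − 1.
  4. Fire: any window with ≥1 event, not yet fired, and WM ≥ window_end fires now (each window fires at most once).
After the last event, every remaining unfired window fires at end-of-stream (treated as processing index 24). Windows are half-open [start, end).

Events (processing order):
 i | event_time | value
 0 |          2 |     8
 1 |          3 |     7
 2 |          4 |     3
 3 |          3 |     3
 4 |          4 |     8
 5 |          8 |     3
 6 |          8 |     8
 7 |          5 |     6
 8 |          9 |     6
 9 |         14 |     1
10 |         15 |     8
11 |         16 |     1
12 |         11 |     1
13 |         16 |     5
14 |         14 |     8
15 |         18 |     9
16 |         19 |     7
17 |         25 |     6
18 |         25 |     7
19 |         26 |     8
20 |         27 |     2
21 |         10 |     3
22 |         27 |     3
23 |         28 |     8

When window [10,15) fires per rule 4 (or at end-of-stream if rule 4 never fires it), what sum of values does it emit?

1

i=0 t=2 v=8: → [0,5); WM=1
i=1 t=3 v=7: → [0,5); WM=2
i=2 t=4 v=3: → [0,5); WM=3
i=3 t=3 v=3: → [0,5); WM=3
i=4 t=4 v=8: → [0,5); WM=3
i=5 t=8 v=3: → [5,10); WM=7; [0,5) fires=29
i=6 t=8 v=8: → [5,10); WM=7
i=7 t=5 v=6: → [5,10); WM=7
i=8 t=9 v=6: → [5,10); WM=8
i=9 t=14 v=1: → [10,15); WM=13; [5,10) fires=23
i=10 t=15 v=8: → [15,20); WM=14
i=11 t=16 v=1: → [15,20); WM=15; [10,15) fires=1
i=12 t=11 v=1: DROP (t<15-3); WM=15
i=13 t=16 v=5: → [15,20); WM=15
i=14 t=14 v=8: → [10,15); WM=15
i=15 t=18 v=9: → [15,20); WM=17
i=16 t=19 v=7: → [15,20); WM=18
i=17 t=25 v=6: → [25,30); WM=24; [15,20) fires=30
i=18 t=25 v=7: → [25,30); WM=24
i=19 t=26 v=8: → [25,30); WM=25
i=20 t=27 v=2: → [25,30); WM=26
i=21 t=10 v=3: DROP (t<26-3); WM=26
i=22 t=27 v=3: → [25,30); WM=26
i=23 t=28 v=8: → [25,30); WM=27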